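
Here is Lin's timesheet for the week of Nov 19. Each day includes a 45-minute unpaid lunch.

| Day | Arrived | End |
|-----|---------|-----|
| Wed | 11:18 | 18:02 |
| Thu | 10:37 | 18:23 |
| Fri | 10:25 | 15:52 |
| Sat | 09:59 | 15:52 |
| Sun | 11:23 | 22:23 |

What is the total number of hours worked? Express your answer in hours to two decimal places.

Wed: 11:18–18:02 = 6 h 44 min; less 45 min break → 5 h 59 min
Thu: 10:37–18:23 = 7 h 46 min; less 45 min break → 7 h 1 min
Fri: 10:25–15:52 = 5 h 27 min; less 45 min break → 4 h 42 min
Sat: 09:59–15:52 = 5 h 53 min; less 45 min break → 5 h 8 min
Sun: 11:23–22:23 = 11 h 0 min; less 45 min break → 10 h 15 min
Total: 5 h 59 min + 7 h 1 min + 4 h 42 min + 5 h 8 min + 10 h 15 min = 33 h 5 min.

33.08 hours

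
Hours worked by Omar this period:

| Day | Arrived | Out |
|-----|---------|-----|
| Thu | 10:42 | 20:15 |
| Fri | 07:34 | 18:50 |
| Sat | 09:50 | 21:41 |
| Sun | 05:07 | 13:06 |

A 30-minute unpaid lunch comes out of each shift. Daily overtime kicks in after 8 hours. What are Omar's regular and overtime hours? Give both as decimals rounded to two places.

Regular 31.48 hours, overtime 7.17 hours

Thu: 10:42–20:15 = 9 h 33 min; less 30 min break → 9 h 3 min
Fri: 07:34–18:50 = 11 h 16 min; less 30 min break → 10 h 46 min
Sat: 09:50–21:41 = 11 h 51 min; less 30 min break → 11 h 21 min
Sun: 05:07–13:06 = 7 h 59 min; less 30 min break → 7 h 29 min
Thu reg 8 h 0 min / OT 1 h 3 min; Fri reg 8 h 0 min / OT 2 h 46 min; Sat reg 8 h 0 min / OT 3 h 21 min; Sun reg 7 h 29 min / OT 0 h 0 min.
Totals: regular 31 h 29 min, overtime 7 h 10 min.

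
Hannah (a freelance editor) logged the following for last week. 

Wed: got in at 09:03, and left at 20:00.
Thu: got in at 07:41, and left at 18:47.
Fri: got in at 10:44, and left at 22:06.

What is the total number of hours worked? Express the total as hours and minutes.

33 h 25 min

Wed: 09:03–20:00 = 10 h 57 min
Thu: 07:41–18:47 = 11 h 6 min
Fri: 10:44–22:06 = 11 h 22 min
Total: 10 h 57 min + 11 h 6 min + 11 h 22 min = 33 h 25 min.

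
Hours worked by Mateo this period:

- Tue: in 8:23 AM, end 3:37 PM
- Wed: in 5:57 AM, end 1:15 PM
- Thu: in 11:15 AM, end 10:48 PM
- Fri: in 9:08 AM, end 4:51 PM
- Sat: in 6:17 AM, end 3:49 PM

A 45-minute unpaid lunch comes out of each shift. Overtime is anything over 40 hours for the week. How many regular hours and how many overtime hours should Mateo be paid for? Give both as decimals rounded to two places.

Regular 39.58 hours, overtime 0.00 hours

Tue: 8:23 AM–3:37 PM = 7 h 14 min; less 45 min break → 6 h 29 min
Wed: 5:57 AM–1:15 PM = 7 h 18 min; less 45 min break → 6 h 33 min
Thu: 11:15 AM–10:48 PM = 11 h 33 min; less 45 min break → 10 h 48 min
Fri: 9:08 AM–4:51 PM = 7 h 43 min; less 45 min break → 6 h 58 min
Sat: 6:17 AM–3:49 PM = 9 h 32 min; less 45 min break → 8 h 47 min
Total worked: 39 h 35 min = 39.58 h.
Threshold 40 h → overtime 0 h 0 min, regular 39 h 35 min.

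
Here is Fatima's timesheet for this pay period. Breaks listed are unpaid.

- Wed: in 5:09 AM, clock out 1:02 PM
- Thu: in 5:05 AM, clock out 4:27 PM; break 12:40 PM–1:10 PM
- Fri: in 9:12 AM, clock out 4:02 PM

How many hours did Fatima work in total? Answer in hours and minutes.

Wed: 5:09 AM–1:02 PM = 7 h 53 min
Thu: 5:05 AM–4:27 PM = 11 h 22 min; less 30 min break → 10 h 52 min
Fri: 9:12 AM–4:02 PM = 6 h 50 min
Total: 7 h 53 min + 10 h 52 min + 6 h 50 min = 25 h 35 min.

25 h 35 min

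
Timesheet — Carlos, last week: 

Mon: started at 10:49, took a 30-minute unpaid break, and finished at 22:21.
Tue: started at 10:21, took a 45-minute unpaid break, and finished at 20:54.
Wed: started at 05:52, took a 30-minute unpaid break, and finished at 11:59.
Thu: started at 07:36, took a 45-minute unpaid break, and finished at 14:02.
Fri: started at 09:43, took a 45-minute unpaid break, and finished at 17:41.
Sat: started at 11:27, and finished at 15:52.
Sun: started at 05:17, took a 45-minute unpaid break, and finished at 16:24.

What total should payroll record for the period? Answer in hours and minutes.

54 h 8 min

Mon: 10:49–22:21 = 11 h 32 min; less 30 min break → 11 h 2 min
Tue: 10:21–20:54 = 10 h 33 min; less 45 min break → 9 h 48 min
Wed: 05:52–11:59 = 6 h 7 min; less 30 min break → 5 h 37 min
Thu: 07:36–14:02 = 6 h 26 min; less 45 min break → 5 h 41 min
Fri: 09:43–17:41 = 7 h 58 min; less 45 min break → 7 h 13 min
Sat: 11:27–15:52 = 4 h 25 min
Sun: 05:17–16:24 = 11 h 7 min; less 45 min break → 10 h 22 min
Total: 11 h 2 min + 9 h 48 min + 5 h 37 min + 5 h 41 min + 7 h 13 min + 4 h 25 min + 10 h 22 min = 54 h 8 min.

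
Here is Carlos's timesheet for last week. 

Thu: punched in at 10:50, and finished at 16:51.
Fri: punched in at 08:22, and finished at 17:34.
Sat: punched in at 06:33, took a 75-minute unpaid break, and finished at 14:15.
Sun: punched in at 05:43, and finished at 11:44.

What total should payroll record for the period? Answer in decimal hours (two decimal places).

27.68 hours

Thu: 10:50–16:51 = 6 h 1 min
Fri: 08:22–17:34 = 9 h 12 min
Sat: 06:33–14:15 = 7 h 42 min; less 75 min break → 6 h 27 min
Sun: 05:43–11:44 = 6 h 1 min
Total: 6 h 1 min + 9 h 12 min + 6 h 27 min + 6 h 1 min = 27 h 41 min.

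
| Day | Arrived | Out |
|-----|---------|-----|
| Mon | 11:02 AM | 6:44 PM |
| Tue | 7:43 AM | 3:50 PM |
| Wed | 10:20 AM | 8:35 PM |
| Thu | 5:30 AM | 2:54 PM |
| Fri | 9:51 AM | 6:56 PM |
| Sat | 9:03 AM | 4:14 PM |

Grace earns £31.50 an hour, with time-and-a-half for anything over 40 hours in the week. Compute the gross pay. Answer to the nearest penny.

Mon: 11:02 AM–6:44 PM = 7 h 42 min
Tue: 7:43 AM–3:50 PM = 8 h 7 min
Wed: 10:20 AM–8:35 PM = 10 h 15 min
Thu: 5:30 AM–2:54 PM = 9 h 24 min
Fri: 9:51 AM–6:56 PM = 9 h 5 min
Sat: 9:03 AM–4:14 PM = 7 h 11 min
Total worked: 51 h 44 min = 3104 min.
Regular 40 h 0 min = 2400 min at £31.50/h; overtime 11 h 44 min = 704 min at £47.25/h.
Pay = (2400 × £31.50 + 704 × £47.25) ÷ 60 = £1814.40.

£1814.40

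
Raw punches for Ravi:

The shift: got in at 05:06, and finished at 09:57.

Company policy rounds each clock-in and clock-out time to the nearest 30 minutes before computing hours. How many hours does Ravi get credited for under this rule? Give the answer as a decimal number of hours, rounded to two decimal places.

5.00 hours

The shift: in 05:06→05:00, out 09:57→10:00; 5 h 0 min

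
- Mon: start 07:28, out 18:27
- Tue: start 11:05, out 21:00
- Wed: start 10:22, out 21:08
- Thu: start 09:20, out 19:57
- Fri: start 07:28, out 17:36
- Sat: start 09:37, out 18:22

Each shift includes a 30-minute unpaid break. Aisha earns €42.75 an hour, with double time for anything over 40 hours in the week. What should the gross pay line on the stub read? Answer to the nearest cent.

Mon: 07:28–18:27 = 10 h 59 min; less 30 min break → 10 h 29 min
Tue: 11:05–21:00 = 9 h 55 min; less 30 min break → 9 h 25 min
Wed: 10:22–21:08 = 10 h 46 min; less 30 min break → 10 h 16 min
Thu: 09:20–19:57 = 10 h 37 min; less 30 min break → 10 h 7 min
Fri: 07:28–17:36 = 10 h 8 min; less 30 min break → 9 h 38 min
Sat: 09:37–18:22 = 8 h 45 min; less 30 min break → 8 h 15 min
Total worked: 58 h 10 min = 3490 min.
Regular 40 h 0 min = 2400 min at €42.75/h; overtime 18 h 10 min = 1090 min at €85.50/h.
Pay = (2400 × €42.75 + 1090 × €85.50) ÷ 60 = €3263.25.

€3263.25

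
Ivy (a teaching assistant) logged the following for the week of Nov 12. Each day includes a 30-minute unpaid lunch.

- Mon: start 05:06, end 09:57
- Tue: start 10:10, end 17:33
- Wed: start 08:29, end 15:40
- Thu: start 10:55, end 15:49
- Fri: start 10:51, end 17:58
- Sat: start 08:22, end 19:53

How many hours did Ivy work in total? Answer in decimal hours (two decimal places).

Mon: 05:06–09:57 = 4 h 51 min; less 30 min break → 4 h 21 min
Tue: 10:10–17:33 = 7 h 23 min; less 30 min break → 6 h 53 min
Wed: 08:29–15:40 = 7 h 11 min; less 30 min break → 6 h 41 min
Thu: 10:55–15:49 = 4 h 54 min; less 30 min break → 4 h 24 min
Fri: 10:51–17:58 = 7 h 7 min; less 30 min break → 6 h 37 min
Sat: 08:22–19:53 = 11 h 31 min; less 30 min break → 11 h 1 min
Total: 4 h 21 min + 6 h 53 min + 6 h 41 min + 4 h 24 min + 6 h 37 min + 11 h 1 min = 39 h 57 min.

39.95 hours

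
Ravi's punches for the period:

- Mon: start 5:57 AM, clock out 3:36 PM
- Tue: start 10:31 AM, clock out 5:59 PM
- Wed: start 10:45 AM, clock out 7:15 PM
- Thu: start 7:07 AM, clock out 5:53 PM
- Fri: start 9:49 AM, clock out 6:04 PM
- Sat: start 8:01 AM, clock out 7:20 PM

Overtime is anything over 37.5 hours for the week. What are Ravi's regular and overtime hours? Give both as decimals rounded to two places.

Regular 37.50 hours, overtime 18.45 hours

Mon: 5:57 AM–3:36 PM = 9 h 39 min
Tue: 10:31 AM–5:59 PM = 7 h 28 min
Wed: 10:45 AM–7:15 PM = 8 h 30 min
Thu: 7:07 AM–5:53 PM = 10 h 46 min
Fri: 9:49 AM–6:04 PM = 8 h 15 min
Sat: 8:01 AM–7:20 PM = 11 h 19 min
Total worked: 55 h 57 min = 55.95 h.
Threshold 37.5 h → overtime 18 h 27 min, regular 37 h 30 min.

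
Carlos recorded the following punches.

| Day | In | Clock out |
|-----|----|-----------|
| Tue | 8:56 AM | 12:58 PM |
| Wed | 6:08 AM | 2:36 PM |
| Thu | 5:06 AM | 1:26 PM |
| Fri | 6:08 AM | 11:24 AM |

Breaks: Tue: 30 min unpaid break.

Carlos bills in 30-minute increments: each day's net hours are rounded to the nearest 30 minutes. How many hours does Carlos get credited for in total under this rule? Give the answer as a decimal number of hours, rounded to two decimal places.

26.00 hours

Tue: 8:56 AM–12:58 PM = 4 h 2 min − 30 min = 3 h 32 min → rounds to 3 h 30 min
Wed: 6:08 AM–2:36 PM = 8 h 28 min → rounds to 8 h 30 min
Thu: 5:06 AM–1:26 PM = 8 h 20 min → rounds to 8 h 30 min
Fri: 6:08 AM–11:24 AM = 5 h 16 min → rounds to 5 h 30 min
Total credited: 26 h 0 min.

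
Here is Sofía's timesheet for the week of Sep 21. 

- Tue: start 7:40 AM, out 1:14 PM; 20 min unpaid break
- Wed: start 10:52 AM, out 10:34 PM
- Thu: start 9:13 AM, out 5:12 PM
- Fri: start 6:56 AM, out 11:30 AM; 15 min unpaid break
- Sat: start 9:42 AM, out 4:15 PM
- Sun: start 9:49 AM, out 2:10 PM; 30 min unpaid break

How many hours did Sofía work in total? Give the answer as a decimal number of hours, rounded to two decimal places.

39.63 hours

Tue: 7:40 AM–1:14 PM = 5 h 34 min; less 20 min break → 5 h 14 min
Wed: 10:52 AM–10:34 PM = 11 h 42 min
Thu: 9:13 AM–5:12 PM = 7 h 59 min
Fri: 6:56 AM–11:30 AM = 4 h 34 min; less 15 min break → 4 h 19 min
Sat: 9:42 AM–4:15 PM = 6 h 33 min
Sun: 9:49 AM–2:10 PM = 4 h 21 min; less 30 min break → 3 h 51 min
Total: 5 h 14 min + 11 h 42 min + 7 h 59 min + 4 h 19 min + 6 h 33 min + 3 h 51 min = 39 h 38 min.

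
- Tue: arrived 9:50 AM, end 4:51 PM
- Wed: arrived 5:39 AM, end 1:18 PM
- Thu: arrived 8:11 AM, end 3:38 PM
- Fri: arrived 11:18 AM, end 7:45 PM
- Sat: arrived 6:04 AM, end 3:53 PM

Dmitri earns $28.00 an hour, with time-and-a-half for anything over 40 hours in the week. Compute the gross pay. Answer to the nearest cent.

Tue: 9:50 AM–4:51 PM = 7 h 1 min
Wed: 5:39 AM–1:18 PM = 7 h 39 min
Thu: 8:11 AM–3:38 PM = 7 h 27 min
Fri: 11:18 AM–7:45 PM = 8 h 27 min
Sat: 6:04 AM–3:53 PM = 9 h 49 min
Total worked: 40 h 23 min = 2423 min.
Regular 40 h 0 min = 2400 min at $28.00/h; overtime 0 h 23 min = 23 min at $42.00/h.
Pay = (2400 × $28.00 + 23 × $42.00) ÷ 60 = $1136.10.

$1136.10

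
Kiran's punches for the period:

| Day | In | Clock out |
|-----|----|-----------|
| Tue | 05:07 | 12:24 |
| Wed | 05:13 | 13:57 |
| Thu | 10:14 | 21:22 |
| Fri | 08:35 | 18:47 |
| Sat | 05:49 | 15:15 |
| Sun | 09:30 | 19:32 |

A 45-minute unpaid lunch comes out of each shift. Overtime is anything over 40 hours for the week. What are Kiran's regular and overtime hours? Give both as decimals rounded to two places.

Regular 40.00 hours, overtime 12.32 hours

Tue: 05:07–12:24 = 7 h 17 min; less 45 min break → 6 h 32 min
Wed: 05:13–13:57 = 8 h 44 min; less 45 min break → 7 h 59 min
Thu: 10:14–21:22 = 11 h 8 min; less 45 min break → 10 h 23 min
Fri: 08:35–18:47 = 10 h 12 min; less 45 min break → 9 h 27 min
Sat: 05:49–15:15 = 9 h 26 min; less 45 min break → 8 h 41 min
Sun: 09:30–19:32 = 10 h 2 min; less 45 min break → 9 h 17 min
Total worked: 52 h 19 min = 52.32 h.
Threshold 40 h → overtime 12 h 19 min, regular 40 h 0 min.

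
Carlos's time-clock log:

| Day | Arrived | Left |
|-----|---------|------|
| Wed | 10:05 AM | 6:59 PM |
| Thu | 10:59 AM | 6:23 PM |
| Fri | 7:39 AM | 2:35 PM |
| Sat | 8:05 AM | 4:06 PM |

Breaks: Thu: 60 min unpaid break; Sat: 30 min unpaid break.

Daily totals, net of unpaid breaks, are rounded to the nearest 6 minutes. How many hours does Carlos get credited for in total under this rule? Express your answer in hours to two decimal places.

29.70 hours

Wed: 10:05 AM–6:59 PM = 8 h 54 min → rounds to 8 h 54 min
Thu: 10:59 AM–6:23 PM = 7 h 24 min − 60 min = 6 h 24 min → rounds to 6 h 24 min
Fri: 7:39 AM–2:35 PM = 6 h 56 min → rounds to 6 h 54 min
Sat: 8:05 AM–4:06 PM = 8 h 1 min − 30 min = 7 h 31 min → rounds to 7 h 30 min
Total credited: 29 h 42 min.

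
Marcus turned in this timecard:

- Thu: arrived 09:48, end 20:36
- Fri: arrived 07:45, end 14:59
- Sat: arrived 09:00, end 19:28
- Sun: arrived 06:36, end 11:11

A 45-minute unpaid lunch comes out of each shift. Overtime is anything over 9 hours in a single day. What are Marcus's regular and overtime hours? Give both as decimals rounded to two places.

Regular 28.32 hours, overtime 1.77 hours

Thu: 09:48–20:36 = 10 h 48 min; less 45 min break → 10 h 3 min
Fri: 07:45–14:59 = 7 h 14 min; less 45 min break → 6 h 29 min
Sat: 09:00–19:28 = 10 h 28 min; less 45 min break → 9 h 43 min
Sun: 06:36–11:11 = 4 h 35 min; less 45 min break → 3 h 50 min
Thu reg 9 h 0 min / OT 1 h 3 min; Fri reg 6 h 29 min / OT 0 h 0 min; Sat reg 9 h 0 min / OT 0 h 43 min; Sun reg 3 h 50 min / OT 0 h 0 min.
Totals: regular 28 h 19 min, overtime 1 h 46 min.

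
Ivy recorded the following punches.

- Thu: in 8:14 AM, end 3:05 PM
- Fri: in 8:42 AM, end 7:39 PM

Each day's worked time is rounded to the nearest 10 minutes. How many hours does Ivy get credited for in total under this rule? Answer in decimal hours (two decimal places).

17.83 hours

Thu: 8:14 AM–3:05 PM = 6 h 51 min → rounds to 6 h 50 min
Fri: 8:42 AM–7:39 PM = 10 h 57 min → rounds to 11 h 0 min
Total credited: 17 h 50 min.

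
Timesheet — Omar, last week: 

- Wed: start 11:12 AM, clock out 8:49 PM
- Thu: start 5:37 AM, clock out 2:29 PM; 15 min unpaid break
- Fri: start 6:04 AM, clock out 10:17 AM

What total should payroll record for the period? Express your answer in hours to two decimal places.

22.45 hours

Wed: 11:12 AM–8:49 PM = 9 h 37 min
Thu: 5:37 AM–2:29 PM = 8 h 52 min; less 15 min break → 8 h 37 min
Fri: 6:04 AM–10:17 AM = 4 h 13 min
Total: 9 h 37 min + 8 h 37 min + 4 h 13 min = 22 h 27 min.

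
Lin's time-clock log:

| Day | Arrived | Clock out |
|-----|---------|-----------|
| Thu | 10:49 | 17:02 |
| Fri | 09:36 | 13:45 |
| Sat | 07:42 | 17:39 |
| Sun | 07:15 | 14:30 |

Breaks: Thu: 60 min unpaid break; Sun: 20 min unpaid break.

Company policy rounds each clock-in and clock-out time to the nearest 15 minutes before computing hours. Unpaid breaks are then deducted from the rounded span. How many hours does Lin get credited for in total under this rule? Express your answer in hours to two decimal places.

26.42 hours

Thu: in 10:49→10:45, out 17:02→17:00; 6 h 15 min − 60 min = 5 h 15 min
Fri: in 09:36→09:30, out 13:45→13:45; 4 h 15 min
Sat: in 07:42→07:45, out 17:39→17:45; 10 h 0 min
Sun: in 07:15→07:15, out 14:30→14:30; 7 h 15 min − 20 min = 6 h 55 min
Total credited: 26 h 25 min.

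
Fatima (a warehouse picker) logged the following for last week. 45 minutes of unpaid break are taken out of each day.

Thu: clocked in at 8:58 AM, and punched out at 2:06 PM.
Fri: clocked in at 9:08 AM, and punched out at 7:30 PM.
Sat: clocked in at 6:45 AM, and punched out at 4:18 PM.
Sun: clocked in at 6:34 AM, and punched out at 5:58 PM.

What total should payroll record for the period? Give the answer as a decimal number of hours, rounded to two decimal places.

33.45 hours

Thu: 8:58 AM–2:06 PM = 5 h 8 min; less 45 min break → 4 h 23 min
Fri: 9:08 AM–7:30 PM = 10 h 22 min; less 45 min break → 9 h 37 min
Sat: 6:45 AM–4:18 PM = 9 h 33 min; less 45 min break → 8 h 48 min
Sun: 6:34 AM–5:58 PM = 11 h 24 min; less 45 min break → 10 h 39 min
Total: 4 h 23 min + 9 h 37 min + 8 h 48 min + 10 h 39 min = 33 h 27 min.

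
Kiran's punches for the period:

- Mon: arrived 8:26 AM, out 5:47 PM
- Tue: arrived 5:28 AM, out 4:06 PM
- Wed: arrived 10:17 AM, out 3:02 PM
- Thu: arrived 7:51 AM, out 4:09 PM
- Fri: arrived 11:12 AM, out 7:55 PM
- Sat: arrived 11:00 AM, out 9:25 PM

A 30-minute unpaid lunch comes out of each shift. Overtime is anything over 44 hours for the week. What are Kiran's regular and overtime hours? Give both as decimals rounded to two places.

Mon: 8:26 AM–5:47 PM = 9 h 21 min; less 30 min break → 8 h 51 min
Tue: 5:28 AM–4:06 PM = 10 h 38 min; less 30 min break → 10 h 8 min
Wed: 10:17 AM–3:02 PM = 4 h 45 min; less 30 min break → 4 h 15 min
Thu: 7:51 AM–4:09 PM = 8 h 18 min; less 30 min break → 7 h 48 min
Fri: 11:12 AM–7:55 PM = 8 h 43 min; less 30 min break → 8 h 13 min
Sat: 11:00 AM–9:25 PM = 10 h 25 min; less 30 min break → 9 h 55 min
Total worked: 49 h 10 min = 49.17 h.
Threshold 44 h → overtime 5 h 10 min, regular 44 h 0 min.

Regular 44.00 hours, overtime 5.17 hours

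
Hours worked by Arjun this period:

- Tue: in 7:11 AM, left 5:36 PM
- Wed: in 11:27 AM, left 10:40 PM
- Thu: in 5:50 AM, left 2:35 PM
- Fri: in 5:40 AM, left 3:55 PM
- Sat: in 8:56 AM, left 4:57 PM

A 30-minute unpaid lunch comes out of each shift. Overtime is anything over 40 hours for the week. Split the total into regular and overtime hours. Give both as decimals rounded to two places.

Tue: 7:11 AM–5:36 PM = 10 h 25 min; less 30 min break → 9 h 55 min
Wed: 11:27 AM–10:40 PM = 11 h 13 min; less 30 min break → 10 h 43 min
Thu: 5:50 AM–2:35 PM = 8 h 45 min; less 30 min break → 8 h 15 min
Fri: 5:40 AM–3:55 PM = 10 h 15 min; less 30 min break → 9 h 45 min
Sat: 8:56 AM–4:57 PM = 8 h 1 min; less 30 min break → 7 h 31 min
Total worked: 46 h 9 min = 46.15 h.
Threshold 40 h → overtime 6 h 9 min, regular 40 h 0 min.

Regular 40.00 hours, overtime 6.15 hours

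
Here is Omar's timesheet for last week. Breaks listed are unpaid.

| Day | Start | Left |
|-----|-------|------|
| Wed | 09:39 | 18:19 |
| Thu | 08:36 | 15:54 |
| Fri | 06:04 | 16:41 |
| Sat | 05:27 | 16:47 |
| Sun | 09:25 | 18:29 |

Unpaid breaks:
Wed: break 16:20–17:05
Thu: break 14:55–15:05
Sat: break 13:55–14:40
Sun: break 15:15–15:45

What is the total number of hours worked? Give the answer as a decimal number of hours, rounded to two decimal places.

Wed: 09:39–18:19 = 8 h 40 min; less 45 min break → 7 h 55 min
Thu: 08:36–15:54 = 7 h 18 min; less 10 min break → 7 h 8 min
Fri: 06:04–16:41 = 10 h 37 min
Sat: 05:27–16:47 = 11 h 20 min; less 45 min break → 10 h 35 min
Sun: 09:25–18:29 = 9 h 4 min; less 30 min break → 8 h 34 min
Total: 7 h 55 min + 7 h 8 min + 10 h 37 min + 10 h 35 min + 8 h 34 min = 44 h 49 min.

44.82 hours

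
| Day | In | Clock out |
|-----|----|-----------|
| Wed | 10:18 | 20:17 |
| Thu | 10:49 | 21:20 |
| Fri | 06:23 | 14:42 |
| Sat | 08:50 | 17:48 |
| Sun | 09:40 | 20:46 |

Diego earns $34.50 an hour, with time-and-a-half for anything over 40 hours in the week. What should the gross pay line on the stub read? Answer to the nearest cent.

$1839.71

Wed: 10:18–20:17 = 9 h 59 min
Thu: 10:49–21:20 = 10 h 31 min
Fri: 06:23–14:42 = 8 h 19 min
Sat: 08:50–17:48 = 8 h 58 min
Sun: 09:40–20:46 = 11 h 6 min
Total worked: 48 h 53 min = 2933 min.
Regular 40 h 0 min = 2400 min at $34.50/h; overtime 8 h 53 min = 533 min at $51.75/h.
Pay = (2400 × $34.50 + 533 × $51.75) ÷ 60 = $1839.71.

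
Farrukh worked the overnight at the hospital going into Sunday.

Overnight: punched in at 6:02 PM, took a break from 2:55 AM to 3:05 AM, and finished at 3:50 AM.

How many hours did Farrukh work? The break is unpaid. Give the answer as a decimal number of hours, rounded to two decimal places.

Overnight: 6:02 PM → midnight = 5 h 58 min; midnight → 3:50 AM = 3 h 50 min; span 9 h 48 min; less 10 min break → 9 h 38 min

9.63 hours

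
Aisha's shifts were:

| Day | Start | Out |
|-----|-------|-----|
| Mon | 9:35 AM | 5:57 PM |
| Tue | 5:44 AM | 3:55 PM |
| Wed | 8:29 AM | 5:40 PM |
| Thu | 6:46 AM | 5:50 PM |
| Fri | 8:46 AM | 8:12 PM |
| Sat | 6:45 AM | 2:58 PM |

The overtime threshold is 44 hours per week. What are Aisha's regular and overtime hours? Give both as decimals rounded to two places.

Regular 44.00 hours, overtime 14.45 hours

Mon: 9:35 AM–5:57 PM = 8 h 22 min
Tue: 5:44 AM–3:55 PM = 10 h 11 min
Wed: 8:29 AM–5:40 PM = 9 h 11 min
Thu: 6:46 AM–5:50 PM = 11 h 4 min
Fri: 8:46 AM–8:12 PM = 11 h 26 min
Sat: 6:45 AM–2:58 PM = 8 h 13 min
Total worked: 58 h 27 min = 58.45 h.
Threshold 44 h → overtime 14 h 27 min, regular 44 h 0 min.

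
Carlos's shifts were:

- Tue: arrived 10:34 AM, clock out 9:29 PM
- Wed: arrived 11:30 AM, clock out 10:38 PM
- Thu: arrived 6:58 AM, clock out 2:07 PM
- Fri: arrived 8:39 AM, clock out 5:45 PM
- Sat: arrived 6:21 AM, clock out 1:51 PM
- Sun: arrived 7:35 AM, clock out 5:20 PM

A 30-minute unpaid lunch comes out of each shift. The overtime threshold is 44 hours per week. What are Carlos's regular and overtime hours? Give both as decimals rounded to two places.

Tue: 10:34 AM–9:29 PM = 10 h 55 min; less 30 min break → 10 h 25 min
Wed: 11:30 AM–10:38 PM = 11 h 8 min; less 30 min break → 10 h 38 min
Thu: 6:58 AM–2:07 PM = 7 h 9 min; less 30 min break → 6 h 39 min
Fri: 8:39 AM–5:45 PM = 9 h 6 min; less 30 min break → 8 h 36 min
Sat: 6:21 AM–1:51 PM = 7 h 30 min; less 30 min break → 7 h 0 min
Sun: 7:35 AM–5:20 PM = 9 h 45 min; less 30 min break → 9 h 15 min
Total worked: 52 h 33 min = 52.55 h.
Threshold 44 h → overtime 8 h 33 min, regular 44 h 0 min.

Regular 44.00 hours, overtime 8.55 hours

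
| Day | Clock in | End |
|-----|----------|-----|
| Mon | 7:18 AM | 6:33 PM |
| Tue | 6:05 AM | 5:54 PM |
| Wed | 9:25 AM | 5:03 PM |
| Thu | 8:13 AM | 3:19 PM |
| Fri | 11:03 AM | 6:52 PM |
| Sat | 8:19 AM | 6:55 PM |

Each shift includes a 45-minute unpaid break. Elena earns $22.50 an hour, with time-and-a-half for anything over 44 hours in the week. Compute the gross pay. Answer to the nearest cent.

$1250.44

Mon: 7:18 AM–6:33 PM = 11 h 15 min; less 45 min break → 10 h 30 min
Tue: 6:05 AM–5:54 PM = 11 h 49 min; less 45 min break → 11 h 4 min
Wed: 9:25 AM–5:03 PM = 7 h 38 min; less 45 min break → 6 h 53 min
Thu: 8:13 AM–3:19 PM = 7 h 6 min; less 45 min break → 6 h 21 min
Fri: 11:03 AM–6:52 PM = 7 h 49 min; less 45 min break → 7 h 4 min
Sat: 8:19 AM–6:55 PM = 10 h 36 min; less 45 min break → 9 h 51 min
Total worked: 51 h 43 min = 3103 min.
Regular 44 h 0 min = 2640 min at $22.50/h; overtime 7 h 43 min = 463 min at $33.75/h.
Pay = (2640 × $22.50 + 463 × $33.75) ÷ 60 = $1250.44.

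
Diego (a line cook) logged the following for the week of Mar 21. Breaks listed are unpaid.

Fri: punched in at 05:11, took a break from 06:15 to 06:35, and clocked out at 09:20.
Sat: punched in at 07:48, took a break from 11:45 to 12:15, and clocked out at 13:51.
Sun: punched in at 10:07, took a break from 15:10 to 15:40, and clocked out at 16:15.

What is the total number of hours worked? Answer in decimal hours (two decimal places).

15.00 hours

Fri: 05:11–09:20 = 4 h 9 min; less 20 min break → 3 h 49 min
Sat: 07:48–13:51 = 6 h 3 min; less 30 min break → 5 h 33 min
Sun: 10:07–16:15 = 6 h 8 min; less 30 min break → 5 h 38 min
Total: 3 h 49 min + 5 h 33 min + 5 h 38 min = 15 h 0 min.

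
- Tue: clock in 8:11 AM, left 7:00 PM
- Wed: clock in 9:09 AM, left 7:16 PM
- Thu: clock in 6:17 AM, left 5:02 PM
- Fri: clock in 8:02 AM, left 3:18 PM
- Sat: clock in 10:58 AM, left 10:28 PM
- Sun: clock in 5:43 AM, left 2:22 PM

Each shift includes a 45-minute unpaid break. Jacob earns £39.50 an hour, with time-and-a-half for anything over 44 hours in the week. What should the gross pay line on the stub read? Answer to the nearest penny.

Tue: 8:11 AM–7:00 PM = 10 h 49 min; less 45 min break → 10 h 4 min
Wed: 9:09 AM–7:16 PM = 10 h 7 min; less 45 min break → 9 h 22 min
Thu: 6:17 AM–5:02 PM = 10 h 45 min; less 45 min break → 10 h 0 min
Fri: 8:02 AM–3:18 PM = 7 h 16 min; less 45 min break → 6 h 31 min
Sat: 10:58 AM–10:28 PM = 11 h 30 min; less 45 min break → 10 h 45 min
Sun: 5:43 AM–2:22 PM = 8 h 39 min; less 45 min break → 7 h 54 min
Total worked: 54 h 36 min = 3276 min.
Regular 44 h 0 min = 2640 min at £39.50/h; overtime 10 h 36 min = 636 min at £59.25/h.
Pay = (2640 × £39.50 + 636 × £59.25) ÷ 60 = £2366.05.

£2366.05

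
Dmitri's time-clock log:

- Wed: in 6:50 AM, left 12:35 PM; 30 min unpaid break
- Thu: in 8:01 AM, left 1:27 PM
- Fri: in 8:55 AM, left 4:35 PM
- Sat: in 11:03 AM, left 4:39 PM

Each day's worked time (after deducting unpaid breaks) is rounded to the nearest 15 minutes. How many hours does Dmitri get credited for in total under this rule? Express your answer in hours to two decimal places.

Wed: 6:50 AM–12:35 PM = 5 h 45 min − 30 min = 5 h 15 min → rounds to 5 h 15 min
Thu: 8:01 AM–1:27 PM = 5 h 26 min → rounds to 5 h 30 min
Fri: 8:55 AM–4:35 PM = 7 h 40 min → rounds to 7 h 45 min
Sat: 11:03 AM–4:39 PM = 5 h 36 min → rounds to 5 h 30 min
Total credited: 24 h 0 min.

24.00 hours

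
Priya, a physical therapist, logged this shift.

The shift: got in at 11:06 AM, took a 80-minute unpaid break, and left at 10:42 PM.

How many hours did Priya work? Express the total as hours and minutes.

10 h 16 min

The shift: 11:06 AM–10:42 PM = 11 h 36 min; less 80 min break → 10 h 16 min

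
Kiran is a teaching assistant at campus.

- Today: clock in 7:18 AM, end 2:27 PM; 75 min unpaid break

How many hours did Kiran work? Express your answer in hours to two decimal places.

5.90 hours

Today: 7:18 AM–2:27 PM = 7 h 9 min; less 75 min break → 5 h 54 min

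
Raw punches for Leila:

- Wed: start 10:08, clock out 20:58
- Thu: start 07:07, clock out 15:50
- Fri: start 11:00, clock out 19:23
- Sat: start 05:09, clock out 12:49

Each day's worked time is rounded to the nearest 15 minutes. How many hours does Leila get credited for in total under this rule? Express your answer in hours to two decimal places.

Wed: 10:08–20:58 = 10 h 50 min → rounds to 10 h 45 min
Thu: 07:07–15:50 = 8 h 43 min → rounds to 8 h 45 min
Fri: 11:00–19:23 = 8 h 23 min → rounds to 8 h 30 min
Sat: 05:09–12:49 = 7 h 40 min → rounds to 7 h 45 min
Total credited: 35 h 45 min.

35.75 hours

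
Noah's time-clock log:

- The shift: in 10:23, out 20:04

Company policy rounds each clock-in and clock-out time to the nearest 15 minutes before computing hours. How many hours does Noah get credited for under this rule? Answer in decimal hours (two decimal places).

The shift: in 10:23→10:30, out 20:04→20:00; 9 h 30 min

9.50 hours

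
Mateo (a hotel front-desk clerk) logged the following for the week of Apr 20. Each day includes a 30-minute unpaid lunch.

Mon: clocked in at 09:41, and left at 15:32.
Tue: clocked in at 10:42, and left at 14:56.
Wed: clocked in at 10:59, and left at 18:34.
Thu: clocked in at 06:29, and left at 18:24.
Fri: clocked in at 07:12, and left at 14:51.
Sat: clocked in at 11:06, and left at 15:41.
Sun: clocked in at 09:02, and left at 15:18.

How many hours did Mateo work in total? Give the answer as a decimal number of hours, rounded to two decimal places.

Mon: 09:41–15:32 = 5 h 51 min; less 30 min break → 5 h 21 min
Tue: 10:42–14:56 = 4 h 14 min; less 30 min break → 3 h 44 min
Wed: 10:59–18:34 = 7 h 35 min; less 30 min break → 7 h 5 min
Thu: 06:29–18:24 = 11 h 55 min; less 30 min break → 11 h 25 min
Fri: 07:12–14:51 = 7 h 39 min; less 30 min break → 7 h 9 min
Sat: 11:06–15:41 = 4 h 35 min; less 30 min break → 4 h 5 min
Sun: 09:02–15:18 = 6 h 16 min; less 30 min break → 5 h 46 min
Total: 5 h 21 min + 3 h 44 min + 7 h 5 min + 11 h 25 min + 7 h 9 min + 4 h 5 min + 5 h 46 min = 44 h 35 min.

44.58 hours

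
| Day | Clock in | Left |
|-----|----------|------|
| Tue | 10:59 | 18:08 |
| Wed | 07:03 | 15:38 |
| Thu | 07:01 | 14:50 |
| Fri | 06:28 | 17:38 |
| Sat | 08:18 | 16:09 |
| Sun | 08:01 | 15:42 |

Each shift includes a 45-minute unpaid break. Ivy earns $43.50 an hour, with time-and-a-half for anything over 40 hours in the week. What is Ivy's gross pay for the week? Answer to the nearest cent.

Tue: 10:59–18:08 = 7 h 9 min; less 45 min break → 6 h 24 min
Wed: 07:03–15:38 = 8 h 35 min; less 45 min break → 7 h 50 min
Thu: 07:01–14:50 = 7 h 49 min; less 45 min break → 7 h 4 min
Fri: 06:28–17:38 = 11 h 10 min; less 45 min break → 10 h 25 min
Sat: 08:18–16:09 = 7 h 51 min; less 45 min break → 7 h 6 min
Sun: 08:01–15:42 = 7 h 41 min; less 45 min break → 6 h 56 min
Total worked: 45 h 45 min = 2745 min.
Regular 40 h 0 min = 2400 min at $43.50/h; overtime 5 h 45 min = 345 min at $65.25/h.
Pay = (2400 × $43.50 + 345 × $65.25) ÷ 60 = $2115.19.

$2115.19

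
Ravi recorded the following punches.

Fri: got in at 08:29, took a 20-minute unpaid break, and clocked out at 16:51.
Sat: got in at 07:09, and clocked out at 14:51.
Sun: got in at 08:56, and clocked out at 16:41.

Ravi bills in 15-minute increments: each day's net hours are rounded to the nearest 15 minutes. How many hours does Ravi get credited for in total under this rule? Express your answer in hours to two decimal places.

23.50 hours

Fri: 08:29–16:51 = 8 h 22 min − 20 min = 8 h 2 min → rounds to 8 h 0 min
Sat: 07:09–14:51 = 7 h 42 min → rounds to 7 h 45 min
Sun: 08:56–16:41 = 7 h 45 min → rounds to 7 h 45 min
Total credited: 23 h 30 min.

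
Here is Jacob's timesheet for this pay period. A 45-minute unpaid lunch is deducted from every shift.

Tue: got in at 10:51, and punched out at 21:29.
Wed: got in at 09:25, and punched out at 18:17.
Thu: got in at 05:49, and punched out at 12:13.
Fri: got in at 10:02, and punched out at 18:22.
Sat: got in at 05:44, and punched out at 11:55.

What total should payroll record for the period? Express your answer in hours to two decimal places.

Tue: 10:51–21:29 = 10 h 38 min; less 45 min break → 9 h 53 min
Wed: 09:25–18:17 = 8 h 52 min; less 45 min break → 8 h 7 min
Thu: 05:49–12:13 = 6 h 24 min; less 45 min break → 5 h 39 min
Fri: 10:02–18:22 = 8 h 20 min; less 45 min break → 7 h 35 min
Sat: 05:44–11:55 = 6 h 11 min; less 45 min break → 5 h 26 min
Total: 9 h 53 min + 8 h 7 min + 5 h 39 min + 7 h 35 min + 5 h 26 min = 36 h 40 min.

36.67 hours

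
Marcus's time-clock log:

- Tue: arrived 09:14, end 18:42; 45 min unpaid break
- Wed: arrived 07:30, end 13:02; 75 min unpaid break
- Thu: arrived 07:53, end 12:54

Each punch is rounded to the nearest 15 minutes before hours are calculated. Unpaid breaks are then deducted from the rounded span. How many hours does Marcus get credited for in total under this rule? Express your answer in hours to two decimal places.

18.00 hours

Tue: in 09:14→09:15, out 18:42→18:45; 9 h 30 min − 45 min = 8 h 45 min
Wed: in 07:30→07:30, out 13:02→13:00; 5 h 30 min − 75 min = 4 h 15 min
Thu: in 07:53→08:00, out 12:54→13:00; 5 h 0 min
Total credited: 18 h 0 min.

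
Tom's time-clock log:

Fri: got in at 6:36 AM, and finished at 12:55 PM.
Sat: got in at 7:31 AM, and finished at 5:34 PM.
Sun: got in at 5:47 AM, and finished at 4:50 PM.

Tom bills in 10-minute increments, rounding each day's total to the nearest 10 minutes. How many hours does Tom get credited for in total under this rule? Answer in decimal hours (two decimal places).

Fri: 6:36 AM–12:55 PM = 6 h 19 min → rounds to 6 h 20 min
Sat: 7:31 AM–5:34 PM = 10 h 3 min → rounds to 10 h 0 min
Sun: 5:47 AM–4:50 PM = 11 h 3 min → rounds to 11 h 0 min
Total credited: 27 h 20 min.

27.33 hours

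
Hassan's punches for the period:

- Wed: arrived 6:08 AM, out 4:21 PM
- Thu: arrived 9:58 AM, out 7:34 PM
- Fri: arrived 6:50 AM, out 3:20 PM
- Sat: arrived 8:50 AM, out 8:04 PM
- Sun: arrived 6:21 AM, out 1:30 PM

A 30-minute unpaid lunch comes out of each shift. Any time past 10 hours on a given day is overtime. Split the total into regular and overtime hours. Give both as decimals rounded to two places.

Regular 43.47 hours, overtime 0.73 hours

Wed: 6:08 AM–4:21 PM = 10 h 13 min; less 30 min break → 9 h 43 min
Thu: 9:58 AM–7:34 PM = 9 h 36 min; less 30 min break → 9 h 6 min
Fri: 6:50 AM–3:20 PM = 8 h 30 min; less 30 min break → 8 h 0 min
Sat: 8:50 AM–8:04 PM = 11 h 14 min; less 30 min break → 10 h 44 min
Sun: 6:21 AM–1:30 PM = 7 h 9 min; less 30 min break → 6 h 39 min
Wed reg 9 h 43 min / OT 0 h 0 min; Thu reg 9 h 6 min / OT 0 h 0 min; Fri reg 8 h 0 min / OT 0 h 0 min; Sat reg 10 h 0 min / OT 0 h 44 min; Sun reg 6 h 39 min / OT 0 h 0 min.
Totals: regular 43 h 28 min, overtime 0 h 44 min.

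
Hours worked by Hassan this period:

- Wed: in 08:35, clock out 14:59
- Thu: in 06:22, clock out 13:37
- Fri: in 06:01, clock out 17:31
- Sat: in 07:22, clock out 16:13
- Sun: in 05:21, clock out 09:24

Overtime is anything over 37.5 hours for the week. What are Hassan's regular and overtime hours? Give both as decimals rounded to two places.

Wed: 08:35–14:59 = 6 h 24 min
Thu: 06:22–13:37 = 7 h 15 min
Fri: 06:01–17:31 = 11 h 30 min
Sat: 07:22–16:13 = 8 h 51 min
Sun: 05:21–09:24 = 4 h 3 min
Total worked: 38 h 3 min = 38.05 h.
Threshold 37.5 h → overtime 0 h 33 min, regular 37 h 30 min.

Regular 37.50 hours, overtime 0.55 hours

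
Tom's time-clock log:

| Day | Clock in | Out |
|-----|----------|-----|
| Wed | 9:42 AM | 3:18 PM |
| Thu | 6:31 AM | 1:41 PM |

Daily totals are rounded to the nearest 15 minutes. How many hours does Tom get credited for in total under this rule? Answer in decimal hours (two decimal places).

12.75 hours

Wed: 9:42 AM–3:18 PM = 5 h 36 min → rounds to 5 h 30 min
Thu: 6:31 AM–1:41 PM = 7 h 10 min → rounds to 7 h 15 min
Total credited: 12 h 45 min.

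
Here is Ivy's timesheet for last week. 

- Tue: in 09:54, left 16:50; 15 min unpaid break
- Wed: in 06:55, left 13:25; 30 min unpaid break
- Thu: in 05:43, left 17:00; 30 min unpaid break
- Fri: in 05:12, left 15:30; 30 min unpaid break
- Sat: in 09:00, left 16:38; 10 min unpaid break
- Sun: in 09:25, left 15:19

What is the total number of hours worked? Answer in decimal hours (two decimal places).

Tue: 09:54–16:50 = 6 h 56 min; less 15 min break → 6 h 41 min
Wed: 06:55–13:25 = 6 h 30 min; less 30 min break → 6 h 0 min
Thu: 05:43–17:00 = 11 h 17 min; less 30 min break → 10 h 47 min
Fri: 05:12–15:30 = 10 h 18 min; less 30 min break → 9 h 48 min
Sat: 09:00–16:38 = 7 h 38 min; less 10 min break → 7 h 28 min
Sun: 09:25–15:19 = 5 h 54 min
Total: 6 h 41 min + 6 h 0 min + 10 h 47 min + 9 h 48 min + 7 h 28 min + 5 h 54 min = 46 h 38 min.

46.63 hours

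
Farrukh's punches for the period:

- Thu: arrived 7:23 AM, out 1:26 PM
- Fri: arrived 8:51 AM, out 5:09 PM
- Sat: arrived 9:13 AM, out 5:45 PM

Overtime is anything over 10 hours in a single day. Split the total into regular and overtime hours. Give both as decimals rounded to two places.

Regular 22.88 hours, overtime 0.00 hours

Thu: 7:23 AM–1:26 PM = 6 h 3 min
Fri: 8:51 AM–5:09 PM = 8 h 18 min
Sat: 9:13 AM–5:45 PM = 8 h 32 min
Thu reg 6 h 3 min / OT 0 h 0 min; Fri reg 8 h 18 min / OT 0 h 0 min; Sat reg 8 h 32 min / OT 0 h 0 min.
Totals: regular 22 h 53 min, overtime 0 h 0 min.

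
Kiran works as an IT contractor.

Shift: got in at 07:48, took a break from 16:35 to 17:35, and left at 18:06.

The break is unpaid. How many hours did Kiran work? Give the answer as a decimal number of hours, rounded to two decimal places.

Shift: 07:48–18:06 = 10 h 18 min; less 60 min break → 9 h 18 min

9.30 hours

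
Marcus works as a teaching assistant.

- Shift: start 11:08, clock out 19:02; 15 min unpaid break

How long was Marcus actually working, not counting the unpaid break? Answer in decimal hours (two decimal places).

7.65 hours

Shift: 11:08–19:02 = 7 h 54 min; less 15 min break → 7 h 39 min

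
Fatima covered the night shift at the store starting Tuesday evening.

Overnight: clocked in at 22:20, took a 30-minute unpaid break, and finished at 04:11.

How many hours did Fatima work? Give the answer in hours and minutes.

5 h 21 min

Overnight: 22:20 → midnight = 1 h 40 min; midnight → 04:11 = 4 h 11 min; span 5 h 51 min; less 30 min break → 5 h 21 min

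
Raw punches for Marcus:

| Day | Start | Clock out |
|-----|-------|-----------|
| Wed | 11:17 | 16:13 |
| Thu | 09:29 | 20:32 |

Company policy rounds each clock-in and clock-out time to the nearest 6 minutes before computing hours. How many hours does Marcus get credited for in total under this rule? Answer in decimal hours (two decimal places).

15.90 hours

Wed: in 11:17→11:18, out 16:13→16:12; 4 h 54 min
Thu: in 09:29→09:30, out 20:32→20:30; 11 h 0 min
Total credited: 15 h 54 min.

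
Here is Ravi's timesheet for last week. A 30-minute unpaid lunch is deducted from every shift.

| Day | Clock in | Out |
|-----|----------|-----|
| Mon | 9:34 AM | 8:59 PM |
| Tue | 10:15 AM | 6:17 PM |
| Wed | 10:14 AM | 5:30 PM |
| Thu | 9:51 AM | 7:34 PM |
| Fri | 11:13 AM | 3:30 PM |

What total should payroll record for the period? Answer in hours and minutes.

Mon: 9:34 AM–8:59 PM = 11 h 25 min; less 30 min break → 10 h 55 min
Tue: 10:15 AM–6:17 PM = 8 h 2 min; less 30 min break → 7 h 32 min
Wed: 10:14 AM–5:30 PM = 7 h 16 min; less 30 min break → 6 h 46 min
Thu: 9:51 AM–7:34 PM = 9 h 43 min; less 30 min break → 9 h 13 min
Fri: 11:13 AM–3:30 PM = 4 h 17 min; less 30 min break → 3 h 47 min
Total: 10 h 55 min + 7 h 32 min + 6 h 46 min + 9 h 13 min + 3 h 47 min = 38 h 13 min.

38 h 13 min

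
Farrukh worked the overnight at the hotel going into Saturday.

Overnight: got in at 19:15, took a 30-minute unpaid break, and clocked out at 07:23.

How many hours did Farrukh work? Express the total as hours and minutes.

Overnight: 19:15 → midnight = 4 h 45 min; midnight → 07:23 = 7 h 23 min; span 12 h 8 min; less 30 min break → 11 h 38 min

11 h 38 min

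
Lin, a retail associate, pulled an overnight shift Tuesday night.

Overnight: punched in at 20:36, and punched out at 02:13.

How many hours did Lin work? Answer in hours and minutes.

5 h 37 min

Overnight: 20:36 → midnight = 3 h 24 min; midnight → 02:13 = 2 h 13 min; span 5 h 37 min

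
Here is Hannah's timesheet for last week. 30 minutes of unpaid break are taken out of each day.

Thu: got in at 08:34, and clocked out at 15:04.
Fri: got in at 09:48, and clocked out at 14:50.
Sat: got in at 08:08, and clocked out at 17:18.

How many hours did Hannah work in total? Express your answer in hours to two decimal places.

Thu: 08:34–15:04 = 6 h 30 min; less 30 min break → 6 h 0 min
Fri: 09:48–14:50 = 5 h 2 min; less 30 min break → 4 h 32 min
Sat: 08:08–17:18 = 9 h 10 min; less 30 min break → 8 h 40 min
Total: 6 h 0 min + 4 h 32 min + 8 h 40 min = 19 h 12 min.

19.20 hours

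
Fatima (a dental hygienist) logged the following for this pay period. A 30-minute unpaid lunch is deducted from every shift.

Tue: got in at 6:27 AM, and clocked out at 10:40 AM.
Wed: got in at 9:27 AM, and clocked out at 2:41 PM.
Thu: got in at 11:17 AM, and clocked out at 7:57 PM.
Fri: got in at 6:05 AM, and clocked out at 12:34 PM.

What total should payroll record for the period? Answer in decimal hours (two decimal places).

22.60 hours

Tue: 6:27 AM–10:40 AM = 4 h 13 min; less 30 min break → 3 h 43 min
Wed: 9:27 AM–2:41 PM = 5 h 14 min; less 30 min break → 4 h 44 min
Thu: 11:17 AM–7:57 PM = 8 h 40 min; less 30 min break → 8 h 10 min
Fri: 6:05 AM–12:34 PM = 6 h 29 min; less 30 min break → 5 h 59 min
Total: 3 h 43 min + 4 h 44 min + 8 h 10 min + 5 h 59 min = 22 h 36 min.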